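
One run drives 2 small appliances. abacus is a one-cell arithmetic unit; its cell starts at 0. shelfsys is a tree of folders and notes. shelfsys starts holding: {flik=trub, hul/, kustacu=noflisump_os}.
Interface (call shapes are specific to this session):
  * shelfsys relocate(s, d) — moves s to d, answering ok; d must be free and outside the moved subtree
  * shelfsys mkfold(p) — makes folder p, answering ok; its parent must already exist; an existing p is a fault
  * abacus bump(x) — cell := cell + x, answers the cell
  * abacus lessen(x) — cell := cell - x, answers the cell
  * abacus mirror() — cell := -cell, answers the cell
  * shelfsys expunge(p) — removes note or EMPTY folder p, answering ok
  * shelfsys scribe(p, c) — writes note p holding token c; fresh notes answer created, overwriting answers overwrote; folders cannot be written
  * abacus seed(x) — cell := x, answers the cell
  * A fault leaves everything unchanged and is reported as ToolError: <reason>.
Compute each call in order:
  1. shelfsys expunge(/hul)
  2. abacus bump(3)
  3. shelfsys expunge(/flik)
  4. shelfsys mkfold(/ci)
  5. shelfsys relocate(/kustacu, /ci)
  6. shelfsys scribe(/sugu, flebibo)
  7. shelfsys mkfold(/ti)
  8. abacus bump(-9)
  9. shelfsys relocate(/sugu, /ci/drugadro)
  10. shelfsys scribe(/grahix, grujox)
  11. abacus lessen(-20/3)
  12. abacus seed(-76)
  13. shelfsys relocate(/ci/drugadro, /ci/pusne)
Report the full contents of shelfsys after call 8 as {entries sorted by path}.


Answer: {ci/, kustacu=noflisump_os, sugu=flebibo, ti/}

Derivation:
Do: shelfsys expunge[p='/hul']
See: ok
Do: abacus bump[x='3']
See: 3
Do: shelfsys expunge[p='/flik']
See: ok
Do: shelfsys mkfold[p='/ci']
See: ok
Do: shelfsys relocate[s='/kustacu'; d='/ci']
See: ToolError: exists
Do: shelfsys scribe[p='/sugu'; c='flebibo']
See: created
Do: shelfsys mkfold[p='/ti']
See: ok
Do: abacus bump[x='-9']
See: -6
Do: shelfsys relocate[s='/sugu'; d='/ci/drugadro']
See: ok
Do: shelfsys scribe[p='/grahix'; c='grujox']
See: created
Do: abacus lessen[x='-20/3']
See: 2/3
Do: abacus seed[x='-76']
See: -76
Do: shelfsys relocate[s='/ci/drugadro'; d='/ci/pusne']
See: ok


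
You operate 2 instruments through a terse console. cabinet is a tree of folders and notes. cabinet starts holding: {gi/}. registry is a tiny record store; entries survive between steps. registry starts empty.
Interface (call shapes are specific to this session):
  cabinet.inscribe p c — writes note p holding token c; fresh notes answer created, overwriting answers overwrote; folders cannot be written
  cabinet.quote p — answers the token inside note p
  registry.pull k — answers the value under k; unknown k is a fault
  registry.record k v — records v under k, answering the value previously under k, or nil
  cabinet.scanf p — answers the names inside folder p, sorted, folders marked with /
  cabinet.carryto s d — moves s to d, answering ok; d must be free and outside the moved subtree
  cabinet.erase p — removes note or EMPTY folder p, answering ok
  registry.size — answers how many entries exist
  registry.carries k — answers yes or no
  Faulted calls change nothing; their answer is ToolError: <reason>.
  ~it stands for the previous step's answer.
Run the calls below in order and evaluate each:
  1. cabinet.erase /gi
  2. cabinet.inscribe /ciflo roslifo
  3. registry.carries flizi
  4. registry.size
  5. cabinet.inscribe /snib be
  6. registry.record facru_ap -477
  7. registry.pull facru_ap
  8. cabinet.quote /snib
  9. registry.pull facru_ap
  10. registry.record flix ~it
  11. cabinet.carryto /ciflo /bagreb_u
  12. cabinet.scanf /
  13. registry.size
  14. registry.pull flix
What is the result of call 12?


Answer: [bagreb_u, snib]

Derivation:
Step: cabinet.erase[p=/gi]
Result: ok
Step: cabinet.inscribe[p=/ciflo; c=roslifo]
Result: created
Step: registry.carries[k=flizi]
Result: no
Step: registry.size[]
Result: 0
Step: cabinet.inscribe[p=/snib; c=be]
Result: created
Step: registry.record[k=facru_ap; v=-477]
Result: nil
Step: registry.pull[k=facru_ap]
Result: -477
Step: cabinet.quote[p=/snib]
Result: be
Step: registry.pull[k=facru_ap]
Result: -477
Step: registry.record[k=flix; v=~it]
Result: nil
Step: cabinet.carryto[s=/ciflo; d=/bagreb_u]
Result: ok
Step: cabinet.scanf[p=/]
Result: [bagreb_u, snib]
Step: registry.size[]
Result: 2
Step: registry.pull[k=flix]
Result: -477


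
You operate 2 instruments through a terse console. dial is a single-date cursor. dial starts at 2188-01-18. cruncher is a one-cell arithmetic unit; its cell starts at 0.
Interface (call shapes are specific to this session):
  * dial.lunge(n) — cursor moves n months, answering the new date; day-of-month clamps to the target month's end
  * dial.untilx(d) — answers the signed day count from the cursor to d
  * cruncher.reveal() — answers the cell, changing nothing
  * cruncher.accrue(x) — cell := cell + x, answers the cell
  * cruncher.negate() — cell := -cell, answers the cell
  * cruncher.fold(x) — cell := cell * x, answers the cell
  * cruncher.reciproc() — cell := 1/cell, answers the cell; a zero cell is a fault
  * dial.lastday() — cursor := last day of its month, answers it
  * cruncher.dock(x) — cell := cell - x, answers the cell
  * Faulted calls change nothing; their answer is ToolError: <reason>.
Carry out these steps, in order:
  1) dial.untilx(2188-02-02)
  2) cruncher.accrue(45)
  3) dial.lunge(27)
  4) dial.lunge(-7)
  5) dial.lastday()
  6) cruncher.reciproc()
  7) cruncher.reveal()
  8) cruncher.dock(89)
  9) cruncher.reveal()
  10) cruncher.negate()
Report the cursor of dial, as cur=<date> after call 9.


→ untilx(d: 2188-02-02)
← 15
→ accrue(x: 45)
← 45
→ lunge(n: 27)
← 2190-04-18
→ lunge(n: -7)
← 2189-09-18
→ lastday()
← 2189-09-30
→ reciproc()
← 1/45
→ reveal()
← 1/45
→ dock(x: 89)
← -4004/45
→ reveal()
← -4004/45
→ negate()
← 4004/45

Answer: cur=2189-09-30


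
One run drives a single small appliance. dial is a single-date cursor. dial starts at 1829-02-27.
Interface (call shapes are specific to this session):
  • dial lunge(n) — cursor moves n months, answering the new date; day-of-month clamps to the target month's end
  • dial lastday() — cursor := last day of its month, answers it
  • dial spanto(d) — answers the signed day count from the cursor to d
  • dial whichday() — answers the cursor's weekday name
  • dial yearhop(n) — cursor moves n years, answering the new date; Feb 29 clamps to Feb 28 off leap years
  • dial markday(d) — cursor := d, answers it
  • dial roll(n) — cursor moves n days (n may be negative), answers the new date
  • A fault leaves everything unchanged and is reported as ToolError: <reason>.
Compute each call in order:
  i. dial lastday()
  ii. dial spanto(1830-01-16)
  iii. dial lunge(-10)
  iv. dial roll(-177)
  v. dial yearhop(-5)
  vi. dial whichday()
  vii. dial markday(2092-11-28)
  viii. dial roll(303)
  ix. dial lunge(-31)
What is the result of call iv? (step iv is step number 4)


% dial lastday() -> 1829-02-28
% dial spanto(d: 1830-01-16) -> 322
% dial lunge(n: -10) -> 1828-04-28
% dial roll(n: -177) -> 1827-11-03
% dial yearhop(n: -5) -> 1822-11-03
% dial whichday() -> Sunday
% dial markday(d: 2092-11-28) -> 2092-11-28
% dial roll(n: 303) -> 2093-09-27
% dial lunge(n: -31) -> 2091-02-27

Answer: 1827-11-03


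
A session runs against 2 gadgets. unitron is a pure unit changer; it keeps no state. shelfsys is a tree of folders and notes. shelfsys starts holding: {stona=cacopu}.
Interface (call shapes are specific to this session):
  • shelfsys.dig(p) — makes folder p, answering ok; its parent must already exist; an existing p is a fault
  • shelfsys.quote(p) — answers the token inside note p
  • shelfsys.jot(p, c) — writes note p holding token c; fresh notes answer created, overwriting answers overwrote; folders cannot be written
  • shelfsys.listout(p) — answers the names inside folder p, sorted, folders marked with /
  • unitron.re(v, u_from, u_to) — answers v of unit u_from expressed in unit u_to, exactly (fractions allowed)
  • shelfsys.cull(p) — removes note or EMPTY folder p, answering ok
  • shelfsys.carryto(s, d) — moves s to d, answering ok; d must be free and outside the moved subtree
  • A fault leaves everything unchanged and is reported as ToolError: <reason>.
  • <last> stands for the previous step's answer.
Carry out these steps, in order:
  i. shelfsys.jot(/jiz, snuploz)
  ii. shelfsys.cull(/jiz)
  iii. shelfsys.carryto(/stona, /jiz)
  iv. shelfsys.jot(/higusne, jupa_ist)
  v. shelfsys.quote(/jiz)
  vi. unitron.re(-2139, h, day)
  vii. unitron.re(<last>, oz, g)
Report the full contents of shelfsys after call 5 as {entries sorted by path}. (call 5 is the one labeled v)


Step: shelfsys.jot[/jiz; snuploz]
Result: created
Step: shelfsys.cull[/jiz]
Result: ok
Step: shelfsys.carryto[/stona; /jiz]
Result: ok
Step: shelfsys.jot[/higusne; jupa_ist]
Result: created
Step: shelfsys.quote[/jiz]
Result: cacopu
Step: unitron.re[-2139; h; day]
Result: -713/8
Step: unitron.re[<last>; oz; g]
Result: -32341135981/12800000

Answer: {higusne=jupa_ist, jiz=cacopu}


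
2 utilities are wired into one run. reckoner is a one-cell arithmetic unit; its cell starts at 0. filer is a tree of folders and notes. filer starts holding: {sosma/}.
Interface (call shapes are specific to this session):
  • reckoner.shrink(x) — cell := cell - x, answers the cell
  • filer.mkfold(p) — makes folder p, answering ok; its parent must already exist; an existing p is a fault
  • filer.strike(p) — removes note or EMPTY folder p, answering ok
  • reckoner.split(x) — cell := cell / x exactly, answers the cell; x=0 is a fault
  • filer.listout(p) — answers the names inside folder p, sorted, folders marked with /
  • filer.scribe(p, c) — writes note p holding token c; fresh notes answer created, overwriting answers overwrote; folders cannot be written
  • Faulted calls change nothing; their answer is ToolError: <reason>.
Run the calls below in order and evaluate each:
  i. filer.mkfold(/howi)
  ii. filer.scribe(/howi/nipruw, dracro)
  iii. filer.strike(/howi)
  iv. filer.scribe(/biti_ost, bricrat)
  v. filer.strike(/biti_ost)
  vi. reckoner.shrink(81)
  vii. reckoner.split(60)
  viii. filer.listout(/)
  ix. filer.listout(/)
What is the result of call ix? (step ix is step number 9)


Act: filer.mkfold[p→/howi]
Obs: ok
Act: filer.scribe[p→/howi/nipruw; c→dracro]
Obs: created
Act: filer.strike[p→/howi]
Obs: ToolError: not empty
Act: filer.scribe[p→/biti_ost; c→bricrat]
Obs: created
Act: filer.strike[p→/biti_ost]
Obs: ok
Act: reckoner.shrink[x→81]
Obs: -81
Act: reckoner.split[x→60]
Obs: -27/20
Act: filer.listout[p→/]
Obs: [howi/, sosma/]
Act: filer.listout[p→/]
Obs: [howi/, sosma/]

Answer: [howi/, sosma/]


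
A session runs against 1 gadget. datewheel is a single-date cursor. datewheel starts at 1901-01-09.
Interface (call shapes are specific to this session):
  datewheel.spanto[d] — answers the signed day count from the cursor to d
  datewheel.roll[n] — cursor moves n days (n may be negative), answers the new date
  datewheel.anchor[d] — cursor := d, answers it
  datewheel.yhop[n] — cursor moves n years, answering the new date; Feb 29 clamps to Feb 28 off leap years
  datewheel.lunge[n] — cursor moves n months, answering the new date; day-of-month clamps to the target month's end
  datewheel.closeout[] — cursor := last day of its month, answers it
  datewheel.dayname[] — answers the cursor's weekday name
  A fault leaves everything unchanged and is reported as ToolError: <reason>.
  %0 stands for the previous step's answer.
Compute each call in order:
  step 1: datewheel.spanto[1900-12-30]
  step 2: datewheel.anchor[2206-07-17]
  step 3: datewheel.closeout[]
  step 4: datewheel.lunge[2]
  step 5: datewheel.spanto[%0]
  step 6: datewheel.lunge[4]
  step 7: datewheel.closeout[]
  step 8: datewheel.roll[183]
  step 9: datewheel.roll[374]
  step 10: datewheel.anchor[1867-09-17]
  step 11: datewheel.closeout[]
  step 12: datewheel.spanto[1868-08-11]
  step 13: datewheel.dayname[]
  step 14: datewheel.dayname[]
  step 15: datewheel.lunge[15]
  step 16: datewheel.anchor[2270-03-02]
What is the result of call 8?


% spanto(d='1900-12-30') ~> -10
% anchor(d='2206-07-17') ~> 2206-07-17
% closeout() ~> 2206-07-31
% lunge(n='2') ~> 2206-09-30
% spanto(d='%0') ~> 0
% lunge(n='4') ~> 2207-01-30
% closeout() ~> 2207-01-31
% roll(n='183') ~> 2207-08-02
% roll(n='374') ~> 2208-08-10
% anchor(d='1867-09-17') ~> 1867-09-17
% closeout() ~> 1867-09-30
% spanto(d='1868-08-11') ~> 316
% dayname() ~> Monday
% dayname() ~> Monday
% lunge(n='15') ~> 1868-12-30
% anchor(d='2270-03-02') ~> 2270-03-02

Answer: 2207-08-02


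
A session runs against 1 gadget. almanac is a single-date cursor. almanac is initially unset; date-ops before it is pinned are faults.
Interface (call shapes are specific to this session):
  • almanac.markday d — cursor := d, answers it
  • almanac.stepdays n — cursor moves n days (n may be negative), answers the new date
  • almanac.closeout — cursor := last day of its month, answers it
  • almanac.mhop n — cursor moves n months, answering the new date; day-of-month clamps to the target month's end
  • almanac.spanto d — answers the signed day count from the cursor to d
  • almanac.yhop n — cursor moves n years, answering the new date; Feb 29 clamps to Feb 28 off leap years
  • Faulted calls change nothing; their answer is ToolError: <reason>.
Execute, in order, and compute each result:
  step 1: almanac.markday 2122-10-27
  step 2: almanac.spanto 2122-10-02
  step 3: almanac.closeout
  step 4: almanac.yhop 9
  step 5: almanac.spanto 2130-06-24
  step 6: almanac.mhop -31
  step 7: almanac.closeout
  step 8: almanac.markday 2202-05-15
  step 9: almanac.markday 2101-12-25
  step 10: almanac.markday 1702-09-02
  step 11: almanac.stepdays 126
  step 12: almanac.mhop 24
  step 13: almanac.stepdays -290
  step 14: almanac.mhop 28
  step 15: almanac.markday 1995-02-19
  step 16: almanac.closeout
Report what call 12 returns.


→ almanac.markday(d: 2122-10-27)
← 2122-10-27
→ almanac.spanto(d: 2122-10-02)
← -25
→ almanac.closeout()
← 2122-10-31
→ almanac.yhop(n: 9)
← 2131-10-31
→ almanac.spanto(d: 2130-06-24)
← -494
→ almanac.mhop(n: -31)
← 2129-03-31
→ almanac.closeout()
← 2129-03-31
→ almanac.markday(d: 2202-05-15)
← 2202-05-15
→ almanac.markday(d: 2101-12-25)
← 2101-12-25
→ almanac.markday(d: 1702-09-02)
← 1702-09-02
→ almanac.stepdays(n: 126)
← 1703-01-06
→ almanac.mhop(n: 24)
← 1705-01-06
→ almanac.stepdays(n: -290)
← 1704-03-22
→ almanac.mhop(n: 28)
← 1706-07-22
→ almanac.markday(d: 1995-02-19)
← 1995-02-19
→ almanac.closeout()
← 1995-02-28

Answer: 1705-01-06


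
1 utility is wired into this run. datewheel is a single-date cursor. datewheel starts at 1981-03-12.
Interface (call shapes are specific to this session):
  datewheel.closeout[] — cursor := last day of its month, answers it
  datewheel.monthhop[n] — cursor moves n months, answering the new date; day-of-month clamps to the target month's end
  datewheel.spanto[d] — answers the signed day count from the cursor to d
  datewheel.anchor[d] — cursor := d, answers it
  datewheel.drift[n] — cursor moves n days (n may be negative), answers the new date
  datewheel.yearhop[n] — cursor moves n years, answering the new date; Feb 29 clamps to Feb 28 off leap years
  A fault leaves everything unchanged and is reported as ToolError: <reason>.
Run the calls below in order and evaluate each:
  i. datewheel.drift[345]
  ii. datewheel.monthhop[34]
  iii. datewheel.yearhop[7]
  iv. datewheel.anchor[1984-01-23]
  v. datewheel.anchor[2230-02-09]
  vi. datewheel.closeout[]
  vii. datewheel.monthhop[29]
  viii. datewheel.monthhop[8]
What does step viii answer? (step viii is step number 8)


% datewheel.drift n: 345
[out] 1982-02-20
% datewheel.monthhop n: 34
[out] 1984-12-20
% datewheel.yearhop n: 7
[out] 1991-12-20
% datewheel.anchor d: 1984-01-23
[out] 1984-01-23
% datewheel.anchor d: 2230-02-09
[out] 2230-02-09
% datewheel.closeout
[out] 2230-02-28
% datewheel.monthhop n: 29
[out] 2232-07-28
% datewheel.monthhop n: 8
[out] 2233-03-28

Answer: 2233-03-28


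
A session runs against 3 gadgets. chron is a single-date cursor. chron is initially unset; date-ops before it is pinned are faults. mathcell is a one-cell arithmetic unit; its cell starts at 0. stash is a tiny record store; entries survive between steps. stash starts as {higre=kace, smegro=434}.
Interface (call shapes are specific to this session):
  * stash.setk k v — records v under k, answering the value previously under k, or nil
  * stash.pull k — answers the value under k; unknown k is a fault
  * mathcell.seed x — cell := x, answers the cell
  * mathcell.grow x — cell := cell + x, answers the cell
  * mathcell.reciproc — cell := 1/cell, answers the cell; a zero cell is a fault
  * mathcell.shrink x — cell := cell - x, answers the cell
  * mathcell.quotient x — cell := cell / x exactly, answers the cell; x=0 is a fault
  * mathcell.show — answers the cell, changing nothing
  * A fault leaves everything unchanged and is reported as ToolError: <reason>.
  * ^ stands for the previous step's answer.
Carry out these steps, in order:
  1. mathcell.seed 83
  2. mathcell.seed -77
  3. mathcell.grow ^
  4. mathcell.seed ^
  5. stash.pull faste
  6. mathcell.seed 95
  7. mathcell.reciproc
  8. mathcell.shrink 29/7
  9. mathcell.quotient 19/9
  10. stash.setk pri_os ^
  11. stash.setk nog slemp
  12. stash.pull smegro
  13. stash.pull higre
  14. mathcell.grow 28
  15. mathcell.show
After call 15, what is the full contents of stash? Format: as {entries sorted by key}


Answer: {higre=kace, nog=slemp, pri_os=-24732/12635, smegro=434}

Derivation:
I try mathcell.seed using x: 83, yielding 83.
Using mathcell.seed using x: -77, which returns -77.
Next I call mathcell.grow using x: ^, and observe -154.
I run mathcell.seed using x: ^, yielding -154.
I run stash.pull using k: faste, yielding ToolError: no such key faste.
Next I call mathcell.seed using x: 95, which returns 95.
I call mathcell.reciproc(): 1/95.
Calling mathcell.shrink using x: 29/7, and get -2748/665.
I invoke mathcell.quotient using x: 19/9, yielding -24732/12635.
I invoke stash.setk using k: pri_os, v: ^: nil.
Calling stash.setk using k: nog, v: slemp, → nil.
I invoke stash.pull using k: smegro, — result: 434.
Using stash.pull using k: higre, and observe kace.
Calling mathcell.grow using x: 28, yielding 329048/12635.
I invoke mathcell.show, and get 329048/12635.


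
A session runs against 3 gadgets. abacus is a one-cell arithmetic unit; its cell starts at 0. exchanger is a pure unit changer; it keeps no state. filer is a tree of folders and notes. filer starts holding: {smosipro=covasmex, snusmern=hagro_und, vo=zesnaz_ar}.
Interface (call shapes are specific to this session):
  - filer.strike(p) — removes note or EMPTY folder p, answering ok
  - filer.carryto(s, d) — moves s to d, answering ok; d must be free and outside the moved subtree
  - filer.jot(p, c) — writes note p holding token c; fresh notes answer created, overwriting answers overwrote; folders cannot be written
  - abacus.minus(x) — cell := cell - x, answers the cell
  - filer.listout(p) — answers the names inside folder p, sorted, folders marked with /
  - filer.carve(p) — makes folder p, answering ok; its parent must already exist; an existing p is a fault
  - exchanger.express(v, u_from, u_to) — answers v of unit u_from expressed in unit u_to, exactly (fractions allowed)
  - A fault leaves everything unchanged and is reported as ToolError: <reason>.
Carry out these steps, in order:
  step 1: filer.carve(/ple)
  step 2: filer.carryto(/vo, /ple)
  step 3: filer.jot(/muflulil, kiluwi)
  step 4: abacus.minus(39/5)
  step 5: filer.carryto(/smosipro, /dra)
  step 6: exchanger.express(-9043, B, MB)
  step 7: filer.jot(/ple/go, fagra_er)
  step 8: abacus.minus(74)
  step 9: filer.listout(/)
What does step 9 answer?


Answer: [dra, muflulil, ple/, snusmern, vo]

Derivation:
==> carve(p='/ple')
<== ok
==> carryto(s='/vo', d='/ple')
<== ToolError: exists
==> jot(p='/muflulil', c='kiluwi')
<== created
==> minus(x='39/5')
<== -39/5
==> carryto(s='/smosipro', d='/dra')
<== ok
==> express(v='-9043', u_from='B', u_to='MB')
<== -9043/1000000
==> jot(p='/ple/go', c='fagra_er')
<== created
==> minus(x='74')
<== -409/5
==> listout(p='/')
<== [dra, muflulil, ple/, snusmern, vo]


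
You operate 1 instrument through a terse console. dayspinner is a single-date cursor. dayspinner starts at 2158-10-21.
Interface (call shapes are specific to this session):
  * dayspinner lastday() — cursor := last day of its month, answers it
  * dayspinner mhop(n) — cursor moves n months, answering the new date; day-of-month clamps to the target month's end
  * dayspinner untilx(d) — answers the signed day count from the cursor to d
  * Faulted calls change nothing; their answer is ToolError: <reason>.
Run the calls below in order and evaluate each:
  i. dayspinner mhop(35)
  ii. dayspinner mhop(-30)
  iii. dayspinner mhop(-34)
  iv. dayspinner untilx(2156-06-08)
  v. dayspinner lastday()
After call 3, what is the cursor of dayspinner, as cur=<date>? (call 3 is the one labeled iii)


Answer: cur=2156-05-21

Derivation:
~$ dayspinner mhop n→35
[out] 2161-09-21
~$ dayspinner mhop n→-30
[out] 2159-03-21
~$ dayspinner mhop n→-34
[out] 2156-05-21
~$ dayspinner untilx d→2156-06-08
[out] 18
~$ dayspinner lastday
[out] 2156-05-31


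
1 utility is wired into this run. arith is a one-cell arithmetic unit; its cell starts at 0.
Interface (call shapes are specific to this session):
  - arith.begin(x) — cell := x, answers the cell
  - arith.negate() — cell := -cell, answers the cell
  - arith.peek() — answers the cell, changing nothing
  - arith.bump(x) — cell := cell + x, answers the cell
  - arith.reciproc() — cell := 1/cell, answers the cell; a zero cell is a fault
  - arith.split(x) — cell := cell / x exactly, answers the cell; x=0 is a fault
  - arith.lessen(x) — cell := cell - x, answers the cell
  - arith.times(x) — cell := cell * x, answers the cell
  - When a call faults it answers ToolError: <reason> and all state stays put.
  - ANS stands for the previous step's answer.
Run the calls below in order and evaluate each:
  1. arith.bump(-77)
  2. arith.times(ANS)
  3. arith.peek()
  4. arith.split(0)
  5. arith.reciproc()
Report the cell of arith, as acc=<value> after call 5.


$ arith.bump x='-77'
[out] -77
$ arith.times x='ANS'
[out] 5929
$ arith.peek
[out] 5929
$ arith.split x='0'
[out] ToolError: division by zero
$ arith.reciproc
[out] 1/5929

Answer: acc=1/5929


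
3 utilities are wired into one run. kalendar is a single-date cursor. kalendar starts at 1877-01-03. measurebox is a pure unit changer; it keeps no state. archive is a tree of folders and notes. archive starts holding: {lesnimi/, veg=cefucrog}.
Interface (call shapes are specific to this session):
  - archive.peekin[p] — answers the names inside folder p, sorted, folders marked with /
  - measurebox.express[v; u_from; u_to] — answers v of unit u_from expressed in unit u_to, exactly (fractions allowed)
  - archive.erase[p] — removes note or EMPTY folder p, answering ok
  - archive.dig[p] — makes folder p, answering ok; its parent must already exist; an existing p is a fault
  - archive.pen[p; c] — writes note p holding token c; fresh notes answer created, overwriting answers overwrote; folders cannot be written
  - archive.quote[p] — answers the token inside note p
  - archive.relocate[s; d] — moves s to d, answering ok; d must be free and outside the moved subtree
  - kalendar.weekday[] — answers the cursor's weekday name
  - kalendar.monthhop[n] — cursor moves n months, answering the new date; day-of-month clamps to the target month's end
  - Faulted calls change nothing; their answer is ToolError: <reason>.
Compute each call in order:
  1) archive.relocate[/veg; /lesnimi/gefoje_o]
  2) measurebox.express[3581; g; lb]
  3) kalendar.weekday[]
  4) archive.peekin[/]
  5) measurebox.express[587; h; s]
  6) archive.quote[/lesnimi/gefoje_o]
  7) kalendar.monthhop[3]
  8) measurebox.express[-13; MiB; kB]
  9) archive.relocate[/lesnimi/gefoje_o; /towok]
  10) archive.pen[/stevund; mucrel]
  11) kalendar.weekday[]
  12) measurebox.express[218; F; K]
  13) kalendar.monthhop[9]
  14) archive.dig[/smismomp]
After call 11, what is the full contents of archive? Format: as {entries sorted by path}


Calling relocate using s: /veg, d: /lesnimi/gefoje_o, yielding ok.
Invoking express using v: 3581, u_from: g, u_to: lb, — result: 358100000/45359237.
Invoking weekday, giving Wednesday.
Then peekin using p: /, giving [lesnimi/].
Calling express using v: 587, u_from: h, u_to: s, and get 2113200.
I try quote using p: /lesnimi/gefoje_o: cefucrog.
Using monthhop using n: 3, — result: 1877-04-03.
Calling express using v: -13, u_from: MiB, u_to: kB, and observe -1703936/125.
I try relocate using s: /lesnimi/gefoje_o, d: /towok, giving ok.
Calling pen using p: /stevund, c: mucrel, giving created.
Next I call weekday(), and get Tuesday.
I try express using v: 218, u_from: F, u_to: K, which returns 22589/60.
I invoke monthhop using n: 9, and observe 1878-01-03.
Next I call dig using p: /smismomp, and observe ok.

Answer: {lesnimi/, stevund=mucrel, towok=cefucrog}


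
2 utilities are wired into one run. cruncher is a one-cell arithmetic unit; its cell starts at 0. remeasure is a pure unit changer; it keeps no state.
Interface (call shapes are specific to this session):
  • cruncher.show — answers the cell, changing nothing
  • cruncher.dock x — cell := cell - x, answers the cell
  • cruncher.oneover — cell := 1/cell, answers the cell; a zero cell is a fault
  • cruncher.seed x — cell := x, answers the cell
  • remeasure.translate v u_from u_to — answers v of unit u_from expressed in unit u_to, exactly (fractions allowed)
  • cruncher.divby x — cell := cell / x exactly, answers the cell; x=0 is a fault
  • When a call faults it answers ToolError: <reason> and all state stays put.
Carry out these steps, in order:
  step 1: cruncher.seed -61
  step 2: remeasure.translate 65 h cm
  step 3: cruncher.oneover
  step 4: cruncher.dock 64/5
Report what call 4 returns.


% seed x: -61
:: -61
% translate v: 65 u_from: h u_to: cm
:: ToolError: incompatible units
% oneover
:: -1/61
% dock x: 64/5
:: -3909/305

Answer: -3909/305


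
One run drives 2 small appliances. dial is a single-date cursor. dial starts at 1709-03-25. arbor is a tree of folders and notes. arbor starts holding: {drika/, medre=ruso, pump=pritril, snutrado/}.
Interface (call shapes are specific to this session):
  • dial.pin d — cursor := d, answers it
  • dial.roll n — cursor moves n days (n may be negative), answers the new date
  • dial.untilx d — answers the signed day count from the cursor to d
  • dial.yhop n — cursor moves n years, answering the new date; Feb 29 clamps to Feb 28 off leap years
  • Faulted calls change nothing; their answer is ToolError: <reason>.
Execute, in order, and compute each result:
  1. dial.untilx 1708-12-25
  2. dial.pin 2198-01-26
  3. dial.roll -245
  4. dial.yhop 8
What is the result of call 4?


Answer: 2205-05-26

Derivation:
I try dial.untilx(1708-12-25), and see -90.
I run dial.pin(2198-01-26), which returns 2198-01-26.
I use dial.roll(-245), which returns 2197-05-26.
I use dial.yhop(8): 2205-05-26.


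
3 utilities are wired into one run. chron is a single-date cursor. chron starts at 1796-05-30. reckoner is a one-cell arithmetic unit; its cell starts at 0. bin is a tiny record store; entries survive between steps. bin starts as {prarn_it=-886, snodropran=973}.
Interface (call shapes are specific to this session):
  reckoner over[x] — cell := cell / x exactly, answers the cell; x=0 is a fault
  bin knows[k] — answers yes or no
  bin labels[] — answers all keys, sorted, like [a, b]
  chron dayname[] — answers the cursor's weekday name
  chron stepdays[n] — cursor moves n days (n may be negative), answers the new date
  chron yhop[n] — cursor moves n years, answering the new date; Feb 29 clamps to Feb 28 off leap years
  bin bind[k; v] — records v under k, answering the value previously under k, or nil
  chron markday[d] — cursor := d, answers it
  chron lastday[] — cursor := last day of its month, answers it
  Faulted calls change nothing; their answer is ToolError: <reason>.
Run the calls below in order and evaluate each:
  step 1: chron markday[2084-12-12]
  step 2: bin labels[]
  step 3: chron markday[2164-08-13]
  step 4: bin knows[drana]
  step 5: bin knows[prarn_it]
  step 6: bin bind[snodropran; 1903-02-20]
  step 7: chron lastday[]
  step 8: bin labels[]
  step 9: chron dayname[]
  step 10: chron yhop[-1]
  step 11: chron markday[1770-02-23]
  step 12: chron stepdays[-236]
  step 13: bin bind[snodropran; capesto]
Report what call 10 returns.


Answer: 2163-08-31

Derivation:
==> chron markday(d='2084-12-12')
<== 2084-12-12
==> bin labels()
<== [prarn_it, snodropran]
==> chron markday(d='2164-08-13')
<== 2164-08-13
==> bin knows(k='drana')
<== no
==> bin knows(k='prarn_it')
<== yes
==> bin bind(k='snodropran', v='1903-02-20')
<== 973
==> chron lastday()
<== 2164-08-31
==> bin labels()
<== [prarn_it, snodropran]
==> chron dayname()
<== Friday
==> chron yhop(n='-1')
<== 2163-08-31
==> chron markday(d='1770-02-23')
<== 1770-02-23
==> chron stepdays(n='-236')
<== 1769-07-02
==> bin bind(k='snodropran', v='capesto')
<== 1903-02-20


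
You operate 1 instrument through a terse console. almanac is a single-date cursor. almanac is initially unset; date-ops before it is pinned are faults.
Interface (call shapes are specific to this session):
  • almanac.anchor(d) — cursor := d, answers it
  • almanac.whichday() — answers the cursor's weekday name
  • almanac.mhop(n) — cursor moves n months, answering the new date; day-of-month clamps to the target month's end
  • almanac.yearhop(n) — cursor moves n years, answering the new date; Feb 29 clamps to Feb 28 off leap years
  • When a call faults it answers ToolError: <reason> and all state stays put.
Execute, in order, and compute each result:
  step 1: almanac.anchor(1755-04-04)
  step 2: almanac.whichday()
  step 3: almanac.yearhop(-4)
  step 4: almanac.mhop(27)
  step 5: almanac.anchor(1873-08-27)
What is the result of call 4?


% almanac.anchor d→1755-04-04
  1755-04-04
% almanac.whichday
  Friday
% almanac.yearhop n→-4
  1751-04-04
% almanac.mhop n→27
  1753-07-04
% almanac.anchor d→1873-08-27
  1873-08-27

Answer: 1753-07-04


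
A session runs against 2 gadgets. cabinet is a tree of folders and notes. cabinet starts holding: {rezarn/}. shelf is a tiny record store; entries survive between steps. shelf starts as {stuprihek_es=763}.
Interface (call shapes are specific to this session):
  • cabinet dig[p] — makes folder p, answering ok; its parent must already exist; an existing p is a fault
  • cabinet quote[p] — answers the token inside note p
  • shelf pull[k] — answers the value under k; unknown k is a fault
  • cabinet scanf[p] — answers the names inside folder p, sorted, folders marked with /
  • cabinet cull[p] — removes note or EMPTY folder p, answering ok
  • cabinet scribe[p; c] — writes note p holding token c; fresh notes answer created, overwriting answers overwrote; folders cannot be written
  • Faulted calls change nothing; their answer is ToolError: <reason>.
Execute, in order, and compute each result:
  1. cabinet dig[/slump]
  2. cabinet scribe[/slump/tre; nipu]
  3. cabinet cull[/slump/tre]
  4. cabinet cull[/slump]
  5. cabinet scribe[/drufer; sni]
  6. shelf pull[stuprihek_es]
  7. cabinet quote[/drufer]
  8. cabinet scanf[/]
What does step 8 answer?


$ cabinet dig /slump
:: ok
$ cabinet scribe /slump/tre nipu
:: created
$ cabinet cull /slump/tre
:: ok
$ cabinet cull /slump
:: ok
$ cabinet scribe /drufer sni
:: created
$ shelf pull stuprihek_es
:: 763
$ cabinet quote /drufer
:: sni
$ cabinet scanf /
:: [drufer, rezarn/]

Answer: [drufer, rezarn/]


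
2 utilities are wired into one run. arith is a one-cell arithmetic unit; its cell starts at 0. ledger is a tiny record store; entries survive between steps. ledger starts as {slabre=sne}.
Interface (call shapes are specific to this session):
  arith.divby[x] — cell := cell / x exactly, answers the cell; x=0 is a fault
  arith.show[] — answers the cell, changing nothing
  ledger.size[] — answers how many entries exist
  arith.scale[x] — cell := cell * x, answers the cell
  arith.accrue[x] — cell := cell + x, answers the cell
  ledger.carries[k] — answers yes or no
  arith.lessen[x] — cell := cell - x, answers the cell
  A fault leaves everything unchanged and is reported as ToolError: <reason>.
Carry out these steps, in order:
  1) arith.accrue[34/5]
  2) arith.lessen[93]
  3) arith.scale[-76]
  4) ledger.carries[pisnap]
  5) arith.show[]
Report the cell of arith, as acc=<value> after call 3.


Answer: acc=32756/5

Derivation:
Calling accrue(x→34/5), → 34/5.
Next I call lessen(x→93), and observe -431/5.
Invoking scale(x→-76), and get 32756/5.
Next I call carries(k→pisnap), which returns no.
I call show(), → 32756/5.


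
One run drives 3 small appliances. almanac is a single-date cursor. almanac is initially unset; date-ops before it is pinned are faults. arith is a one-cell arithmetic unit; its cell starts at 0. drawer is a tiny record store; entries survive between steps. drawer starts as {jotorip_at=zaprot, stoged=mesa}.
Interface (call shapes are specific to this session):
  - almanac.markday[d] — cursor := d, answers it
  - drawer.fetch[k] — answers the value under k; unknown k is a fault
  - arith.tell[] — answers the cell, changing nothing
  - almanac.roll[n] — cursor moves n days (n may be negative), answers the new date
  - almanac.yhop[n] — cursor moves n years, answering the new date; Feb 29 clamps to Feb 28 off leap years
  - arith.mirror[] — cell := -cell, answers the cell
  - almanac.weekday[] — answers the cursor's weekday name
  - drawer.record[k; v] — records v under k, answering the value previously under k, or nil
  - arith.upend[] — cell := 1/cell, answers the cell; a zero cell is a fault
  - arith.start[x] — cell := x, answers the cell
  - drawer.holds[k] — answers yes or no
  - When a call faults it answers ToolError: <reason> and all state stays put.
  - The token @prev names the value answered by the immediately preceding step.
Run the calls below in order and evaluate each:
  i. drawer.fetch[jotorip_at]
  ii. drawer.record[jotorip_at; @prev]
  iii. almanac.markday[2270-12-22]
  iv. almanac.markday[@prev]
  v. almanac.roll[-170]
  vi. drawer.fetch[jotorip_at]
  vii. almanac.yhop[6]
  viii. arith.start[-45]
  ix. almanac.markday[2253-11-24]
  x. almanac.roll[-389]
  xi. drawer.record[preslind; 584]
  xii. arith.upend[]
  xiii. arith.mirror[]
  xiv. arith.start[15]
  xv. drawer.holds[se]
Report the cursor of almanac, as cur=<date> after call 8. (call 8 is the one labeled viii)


I invoke drawer.fetch(jotorip_at), which returns zaprot.
I use drawer.record(jotorip_at, @prev), and observe zaprot.
I call almanac.markday(2270-12-22), and see 2270-12-22.
I use almanac.markday(@prev), and see 2270-12-22.
Next I call almanac.roll(-170), yielding 2270-07-05.
I call drawer.fetch(jotorip_at): zaprot.
Next I call almanac.yhop(6): 2276-07-05.
Next I call arith.start(-45), and observe -45.
I invoke almanac.markday(2253-11-24), and get 2253-11-24.
I invoke almanac.roll(-389), giving 2252-10-31.
Invoking drawer.record(preslind, 584), which returns nil.
Calling arith.upend, → -1/45.
I run arith.mirror(), → 1/45.
Then arith.start(15), → 15.
I invoke drawer.holds(se), and see no.

Answer: cur=2276-07-05


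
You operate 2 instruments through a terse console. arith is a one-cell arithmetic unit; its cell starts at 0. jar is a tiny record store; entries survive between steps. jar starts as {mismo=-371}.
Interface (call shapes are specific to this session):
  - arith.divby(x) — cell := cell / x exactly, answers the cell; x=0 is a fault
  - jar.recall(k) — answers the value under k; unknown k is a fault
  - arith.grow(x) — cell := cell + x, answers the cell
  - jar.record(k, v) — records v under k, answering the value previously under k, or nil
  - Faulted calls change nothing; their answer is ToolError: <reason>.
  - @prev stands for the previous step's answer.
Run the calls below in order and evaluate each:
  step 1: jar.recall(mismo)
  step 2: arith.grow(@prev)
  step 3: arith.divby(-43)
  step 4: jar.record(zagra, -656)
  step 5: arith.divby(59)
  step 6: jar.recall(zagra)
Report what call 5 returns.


>> recall(k='mismo')
<< -371
>> grow(x='@prev')
<< -371
>> divby(x='-43')
<< 371/43
>> record(k='zagra', v='-656')
<< nil
>> divby(x='59')
<< 371/2537
>> recall(k='zagra')
<< -656

Answer: 371/2537


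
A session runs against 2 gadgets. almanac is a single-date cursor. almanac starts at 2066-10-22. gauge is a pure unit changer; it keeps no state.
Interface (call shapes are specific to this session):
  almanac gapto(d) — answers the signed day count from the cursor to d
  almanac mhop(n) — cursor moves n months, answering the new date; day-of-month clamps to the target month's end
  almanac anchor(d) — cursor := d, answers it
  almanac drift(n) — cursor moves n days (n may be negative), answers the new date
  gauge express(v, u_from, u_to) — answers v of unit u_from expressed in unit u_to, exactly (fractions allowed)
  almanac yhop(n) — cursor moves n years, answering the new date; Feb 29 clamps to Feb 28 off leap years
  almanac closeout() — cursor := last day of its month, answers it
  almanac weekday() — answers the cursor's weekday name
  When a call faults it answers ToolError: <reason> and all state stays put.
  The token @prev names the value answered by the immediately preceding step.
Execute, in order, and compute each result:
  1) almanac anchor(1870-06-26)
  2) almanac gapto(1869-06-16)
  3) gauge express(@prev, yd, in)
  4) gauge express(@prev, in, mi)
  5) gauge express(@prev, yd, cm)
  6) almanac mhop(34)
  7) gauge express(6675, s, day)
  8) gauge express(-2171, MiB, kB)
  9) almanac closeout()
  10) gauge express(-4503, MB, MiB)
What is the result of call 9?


==> almanac anchor(1870-06-26)
<== 1870-06-26
==> almanac gapto(1869-06-16)
<== -375
==> gauge express(@prev, yd, in)
<== -13500
==> gauge express(@prev, in, mi)
<== -75/352
==> gauge express(@prev, yd, cm)
<== -3429/176
==> almanac mhop(34)
<== 1873-04-26
==> gauge express(6675, s, day)
<== 89/1152
==> gauge express(-2171, MiB, kB)
<== -284557312/125
==> almanac closeout()
<== 1873-04-30
==> gauge express(-4503, MB, MiB)
<== -70359375/16384

Answer: 1873-04-30


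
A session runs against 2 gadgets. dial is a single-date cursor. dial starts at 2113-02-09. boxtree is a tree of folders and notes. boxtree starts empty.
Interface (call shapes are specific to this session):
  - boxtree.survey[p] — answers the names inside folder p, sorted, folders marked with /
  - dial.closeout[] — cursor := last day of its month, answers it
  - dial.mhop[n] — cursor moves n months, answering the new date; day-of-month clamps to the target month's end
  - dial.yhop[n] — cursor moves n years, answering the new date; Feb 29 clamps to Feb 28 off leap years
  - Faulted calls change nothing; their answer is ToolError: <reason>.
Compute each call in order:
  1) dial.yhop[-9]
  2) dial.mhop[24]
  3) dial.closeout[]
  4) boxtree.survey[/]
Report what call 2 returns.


Then yhop passing n→-9, and get 2104-02-09.
I invoke mhop passing n→24, giving 2106-02-09.
Using closeout(), and see 2106-02-28.
I try survey passing p→/, yielding [].

Answer: 2106-02-09


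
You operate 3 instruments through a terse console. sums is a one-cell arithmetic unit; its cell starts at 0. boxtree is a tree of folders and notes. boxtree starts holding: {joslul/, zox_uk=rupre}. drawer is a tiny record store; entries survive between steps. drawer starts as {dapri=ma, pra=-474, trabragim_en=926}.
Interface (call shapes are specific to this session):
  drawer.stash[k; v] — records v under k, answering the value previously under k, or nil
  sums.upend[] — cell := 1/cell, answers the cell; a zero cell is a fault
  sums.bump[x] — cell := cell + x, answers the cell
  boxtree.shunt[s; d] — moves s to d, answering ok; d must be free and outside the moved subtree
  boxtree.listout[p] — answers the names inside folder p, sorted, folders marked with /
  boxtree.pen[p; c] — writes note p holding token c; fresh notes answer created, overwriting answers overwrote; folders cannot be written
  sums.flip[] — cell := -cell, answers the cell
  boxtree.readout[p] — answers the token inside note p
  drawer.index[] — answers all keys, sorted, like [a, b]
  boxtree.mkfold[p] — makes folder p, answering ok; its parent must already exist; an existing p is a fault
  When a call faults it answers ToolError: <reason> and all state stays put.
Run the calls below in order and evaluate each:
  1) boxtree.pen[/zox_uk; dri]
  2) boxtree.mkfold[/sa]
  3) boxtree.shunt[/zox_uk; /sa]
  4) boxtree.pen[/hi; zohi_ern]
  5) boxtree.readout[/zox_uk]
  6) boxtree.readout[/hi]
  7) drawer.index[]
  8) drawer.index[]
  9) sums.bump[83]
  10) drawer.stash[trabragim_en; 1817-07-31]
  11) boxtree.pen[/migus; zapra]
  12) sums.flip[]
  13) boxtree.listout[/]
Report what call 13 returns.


Answer: [hi, joslul/, migus, sa/, zox_uk]

Derivation:
Act: pen[p=/zox_uk; c=dri]
Obs: overwrote
Act: mkfold[p=/sa]
Obs: ok
Act: shunt[s=/zox_uk; d=/sa]
Obs: ToolError: exists
Act: pen[p=/hi; c=zohi_ern]
Obs: created
Act: readout[p=/zox_uk]
Obs: dri
Act: readout[p=/hi]
Obs: zohi_ern
Act: index[]
Obs: [dapri, pra, trabragim_en]
Act: index[]
Obs: [dapri, pra, trabragim_en]
Act: bump[x=83]
Obs: 83
Act: stash[k=trabragim_en; v=1817-07-31]
Obs: 926
Act: pen[p=/migus; c=zapra]
Obs: created
Act: flip[]
Obs: -83
Act: listout[p=/]
Obs: [hi, joslul/, migus, sa/, zox_uk]
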